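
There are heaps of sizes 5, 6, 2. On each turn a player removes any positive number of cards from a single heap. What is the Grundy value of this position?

Nim-sum: 5 ^ 6 ^ 2 = 1.

1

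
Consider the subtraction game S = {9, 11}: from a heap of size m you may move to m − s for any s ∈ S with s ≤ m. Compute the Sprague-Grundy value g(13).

1

Build the Grundy sequence with g(k) = mex{g(k−s) : s ∈ {9, 11}, s ≤ k}:
g(0) = mex{} = 0
g(1) = mex{} = 0
g(2) = mex{} = 0
g(3) = mex{} = 0
g(4) = mex{} = 0
g(5) = mex{} = 0
g(6) = mex{} = 0
g(7) = mex{} = 0
g(8) = mex{} = 0
g(9) = mex{0} = 1
g(10) = mex{0} = 1
g(11) = mex{0} = 1
g(12) = mex{0} = 1
g(13) = mex{0} = 1
So g(13) = 1.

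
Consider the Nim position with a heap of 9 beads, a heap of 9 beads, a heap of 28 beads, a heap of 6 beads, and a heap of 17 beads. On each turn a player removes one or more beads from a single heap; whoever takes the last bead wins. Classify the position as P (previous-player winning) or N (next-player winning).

N-position

Compute the nim-sum pairwise:
9 ^ 9 = 0
0 ^ 28 = 28
28 ^ 6 = 26
26 ^ 17 = 11
The nim-sum is 11 ≠ 0, so this is an N-position: the player to move can win.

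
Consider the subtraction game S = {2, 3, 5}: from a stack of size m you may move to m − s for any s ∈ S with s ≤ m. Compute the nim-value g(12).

2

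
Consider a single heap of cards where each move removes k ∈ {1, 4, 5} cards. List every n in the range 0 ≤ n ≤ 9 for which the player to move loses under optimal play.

0, 2, 8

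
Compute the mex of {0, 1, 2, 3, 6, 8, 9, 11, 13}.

4

The values 0, 1, 2, 3 are all present; 4 is the first non-negative integer missing from the set.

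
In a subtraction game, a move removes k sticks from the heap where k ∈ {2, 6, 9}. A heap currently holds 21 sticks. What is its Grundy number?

1

Grundy values for subtraction set {2, 6, 9}:
k:     0  1  2  3  4  5  6  7  8  9 10 11 12 13 14 15 16 17 18 19 20 21
g(k):  0  0  1  1  0  0  1  1  0  2  1  3  0  2  1  0  0  1  1  0  0  1
So g(21) = 1.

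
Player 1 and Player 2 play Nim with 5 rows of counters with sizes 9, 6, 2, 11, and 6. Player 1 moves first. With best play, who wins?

Player 2 wins

Write each in binary and XOR column by column:
  1001  (9)
  0110  (6)
  0010  (2)
  1011  (11)
  0110  (6)
  ----
  0000  (0)
The nim-sum is 0, so this is a P-position: the player to move is in a losing position under optimal play; Player 1 is about to move from it and so loses — Player 2 wins.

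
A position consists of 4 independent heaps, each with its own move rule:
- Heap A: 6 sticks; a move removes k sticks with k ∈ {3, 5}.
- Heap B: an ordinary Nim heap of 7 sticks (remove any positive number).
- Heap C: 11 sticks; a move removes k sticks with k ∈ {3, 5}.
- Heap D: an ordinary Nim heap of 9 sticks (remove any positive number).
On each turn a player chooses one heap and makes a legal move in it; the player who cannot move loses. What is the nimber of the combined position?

13

Build the Grundy sequence for heap A with g(k) = mex{g(k−s) : s ∈ {3, 5}, s ≤ k}:
g(0) = mex{} = 0
g(1) = mex{} = 0
g(2) = mex{} = 0
g(3) = mex{0} = 1
g(4) = mex{0} = 1
g(5) = mex{0} = 1
g(6) = mex{0,1} = 2
So g(6) = 2.
Heap B is a plain Nim heap of size 7, so its Grundy value is 7.
Grundy values for heap C (subtraction set {3, 5}):
g(0) = mex{} = 0
g(1) = mex{} = 0
g(2) = mex{} = 0
g(3) = mex{0} = 1
g(4) = mex{0} = 1
g(5) = mex{0} = 1
g(6) = mex{0,1} = 2
g(7) = mex{0,1} = 2
g(8) = mex{1} = 0
g(9) = mex{1,2} = 0
g(10) = mex{1,2} = 0
g(11) = mex{0,2} = 1
So g(11) = 1.
Heap D is a plain Nim heap of size 9, so its Grundy value is 9.
By the Sprague-Grundy theorem, the Grundy value of a sum of independent games is the XOR of the component values.
Combined value = 2 ⊕ 7 ⊕ 1 ⊕ 9 = 13.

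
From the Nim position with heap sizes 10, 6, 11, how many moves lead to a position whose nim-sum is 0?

Compute the nim-sum pairwise:
10 ⊕ 6 = 12
12 ⊕ 11 = 7
The overall nim-sum is X = 7. A heap of size p has a winning move iff p XOR X < p (reduce it to p XOR X).
  10: 10 XOR 7 = 13 ≥ 10 — no move.
  6: 6 XOR 7 = 1 < 6 — winning move (to 1).
  11: 11 XOR 7 = 12 ≥ 11 — no move.
That gives 1 winning move.

1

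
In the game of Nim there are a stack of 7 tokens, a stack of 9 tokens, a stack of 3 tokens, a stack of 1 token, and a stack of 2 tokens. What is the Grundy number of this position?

14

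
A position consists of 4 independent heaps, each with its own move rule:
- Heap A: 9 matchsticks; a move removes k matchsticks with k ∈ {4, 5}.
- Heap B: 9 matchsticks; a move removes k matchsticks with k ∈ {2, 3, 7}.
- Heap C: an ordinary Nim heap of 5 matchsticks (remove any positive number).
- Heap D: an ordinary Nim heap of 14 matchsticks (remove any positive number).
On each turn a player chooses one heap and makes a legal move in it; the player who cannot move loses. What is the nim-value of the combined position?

For heap A, compute g(0), g(1), … with moves {4, 5}:
g(0) = mex{} = 0
g(1) = mex{} = 0
g(2) = mex{} = 0
g(3) = mex{} = 0
g(4) = mex{0} = 1
g(5) = mex{0} = 1
g(6) = mex{0} = 1
g(7) = mex{0} = 1
g(8) = mex{0,1} = 2
g(9) = mex{1} = 0
So g(9) = 0.
Build the Grundy sequence for heap B with g(k) = mex{g(k−s) : s ∈ {2, 3, 7}, s ≤ k}:
g(0) = mex{} = 0
g(1) = mex{} = 0
g(2) = mex{0} = 1
g(3) = mex{0} = 1
g(4) = mex{0,1} = 2
g(5) = mex{1} = 0
g(6) = mex{1,2} = 0
g(7) = mex{0,2} = 1
g(8) = mex{0} = 1
g(9) = mex{0,1} = 2
So g(9) = 2.
Heap C is a plain Nim heap of size 5, so its Grundy value is 5.
Heap D is a plain Nim heap of size 14, so its Grundy value is 14.
By the Sprague-Grundy theorem, the Grundy value of a sum of independent games is the XOR of the component values.
Combined value = 0 XOR 2 XOR 5 XOR 14 = 9.

9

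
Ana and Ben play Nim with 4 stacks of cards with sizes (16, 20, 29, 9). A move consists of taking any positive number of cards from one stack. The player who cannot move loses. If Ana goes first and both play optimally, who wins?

Write each in binary and XOR column by column:
  10000  (16)
  10100  (20)
  11101  (29)
  01001  (9)
  -----
  10000  (16)
The nim-sum is 16 ≠ 0, so this is an N-position: the player to move can win; Ana has a winning move.

Ana wins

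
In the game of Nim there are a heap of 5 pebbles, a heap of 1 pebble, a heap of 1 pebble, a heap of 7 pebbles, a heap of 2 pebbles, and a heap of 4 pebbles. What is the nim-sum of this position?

Compute the nim-sum pairwise:
5 XOR 1 = 4
4 XOR 1 = 5
5 XOR 7 = 2
2 XOR 2 = 0
0 XOR 4 = 4

4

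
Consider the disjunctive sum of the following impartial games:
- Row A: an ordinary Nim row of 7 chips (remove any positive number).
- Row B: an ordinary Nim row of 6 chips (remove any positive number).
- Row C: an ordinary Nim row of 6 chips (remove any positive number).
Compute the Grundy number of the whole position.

7

Row A is a plain Nim row of size 7, so its Grundy value is 7.
Row B is a plain Nim row of size 6, so its Grundy value is 6.
Row C is a plain Nim row of size 6, so its Grundy value is 6.
The value of a disjunctive sum is the nim-sum of the parts.
Combined value = 7 ⊕ 6 ⊕ 6 = 7.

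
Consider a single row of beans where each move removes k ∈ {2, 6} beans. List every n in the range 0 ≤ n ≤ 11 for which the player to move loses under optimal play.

Compute g(0), g(1), … for moves {2, 6}:
k:     0  1  2  3  4  5  6  7  8  9 10 11
g(k):  0  0  1  1  0  0  1  1  0  0  1  1
The P-positions (g = 0) in 0..11 are 0, 1, 4, 5, 8, 9.

0, 1, 4, 5, 8, 9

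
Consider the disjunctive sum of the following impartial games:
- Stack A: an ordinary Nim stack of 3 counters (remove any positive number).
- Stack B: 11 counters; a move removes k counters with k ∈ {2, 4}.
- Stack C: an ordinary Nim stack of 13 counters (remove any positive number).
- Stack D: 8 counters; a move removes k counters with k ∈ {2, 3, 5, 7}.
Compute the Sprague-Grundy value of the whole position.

8

Stack A is a plain Nim stack of size 3, so its Grundy value is 3.
Grundy values for stack B (subtraction set {2, 4}):
g(0) = mex{} = 0
g(1) = mex{} = 0
g(2) = mex{0} = 1
g(3) = mex{0} = 1
g(4) = mex{0,1} = 2
g(5) = mex{0,1} = 2
g(6) = mex{1,2} = 0
g(7) = mex{1,2} = 0
g(8) = mex{0,2} = 1
g(9) = mex{0,2} = 1
g(10) = mex{0,1} = 2
g(11) = mex{0,1} = 2
So g(11) = 2.
Stack C is a plain Nim stack of size 13, so its Grundy value is 13.
Grundy values for stack D (subtraction set {2, 3, 5, 7}):
k:     0  1  2  3  4  5  6  7  8
g(k):  0  0  1  1  2  2  3  3  4
So g(8) = 4.
The value of a disjunctive sum is the nim-sum of the parts.
Combined value = 3 ⊕ 2 ⊕ 13 ⊕ 4 = 8.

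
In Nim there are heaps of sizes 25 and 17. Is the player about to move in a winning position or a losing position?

Winning position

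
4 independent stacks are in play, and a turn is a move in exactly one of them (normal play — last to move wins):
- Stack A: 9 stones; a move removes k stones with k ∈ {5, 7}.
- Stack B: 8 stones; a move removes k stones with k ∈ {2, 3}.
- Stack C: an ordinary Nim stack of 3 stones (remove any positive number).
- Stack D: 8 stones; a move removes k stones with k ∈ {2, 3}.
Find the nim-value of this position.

2

Grundy values for stack A (subtraction set {5, 7}):
k:     0  1  2  3  4  5  6  7  8  9
g(k):  0  0  0  0  0  1  1  1  1  1
So g(9) = 1.
For stack B, compute g(0), g(1), … with moves {2, 3}:
k:     0  1  2  3  4  5  6  7  8
g(k):  0  0  1  1  2  0  0  1  1
So g(8) = 1.
Stack C is a plain Nim stack of size 3, so its Grundy value is 3.
For stack D, compute g(0), g(1), … with moves {2, 3}:
k:     0  1  2  3  4  5  6  7  8
g(k):  0  0  1  1  2  0  0  1  1
So g(8) = 1.
The value of a disjunctive sum is the nim-sum of the parts.
Combined value = 1 ⊕ 1 ⊕ 3 ⊕ 1 = 2.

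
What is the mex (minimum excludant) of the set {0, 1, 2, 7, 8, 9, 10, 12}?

3

The values 0, 1, 2 are all present; 3 is the first non-negative integer missing from the set.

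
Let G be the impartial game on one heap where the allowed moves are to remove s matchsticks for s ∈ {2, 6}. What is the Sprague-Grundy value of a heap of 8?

Compute g(0), g(1), … for moves {2, 6}:
g(0) = mex{} = 0
g(1) = mex{} = 0
g(2) = mex{0} = 1
g(3) = mex{0} = 1
g(4) = mex{1} = 0
g(5) = mex{1} = 0
g(6) = mex{0} = 1
g(7) = mex{0} = 1
g(8) = mex{1} = 0
So g(8) = 0.

0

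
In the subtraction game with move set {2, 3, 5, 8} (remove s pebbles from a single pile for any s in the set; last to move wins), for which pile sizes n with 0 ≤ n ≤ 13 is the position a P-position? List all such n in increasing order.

0, 1, 7, 11

Grundy values for subtraction set {2, 3, 5, 8}:
g(0) = mex{} = 0
g(1) = mex{} = 0
g(2) = mex{0} = 1
g(3) = mex{0} = 1
g(4) = mex{0,1} = 2
g(5) = mex{0,1} = 2
g(6) = mex{0,1,2} = 3
g(7) = mex{1,2} = 0
g(8) = mex{0,1,2,3} = 4
g(9) = mex{0,2,3} = 1
g(10) = mex{0,1,2,4} = 3
g(11) = mex{1,3,4} = 0
g(12) = mex{0,1,2,3} = 4
g(13) = mex{0,2,3,4} = 1
The P-positions (g = 0) in 0..13 are 0, 1, 7, 11.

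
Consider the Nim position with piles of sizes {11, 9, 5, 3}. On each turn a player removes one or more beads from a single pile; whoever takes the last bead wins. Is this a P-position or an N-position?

Write each in binary and XOR column by column:
  1011  (11)
  1001  (9)
  0101  (5)
  0011  (3)
  ----
  0100  (4)
The nim-sum is 4 ≠ 0, so this is an N-position: the player to move can win.

N-position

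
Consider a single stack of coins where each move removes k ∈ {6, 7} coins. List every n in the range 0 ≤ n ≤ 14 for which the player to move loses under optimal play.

0, 1, 2, 3, 4, 5, 13, 14

Build the Grundy sequence with g(k) = mex{g(k−s) : s ∈ {6, 7}, s ≤ k}:
k:     0  1  2  3  4  5  6  7  8  9 10 11 12 13 14
g(k):  0  0  0  0  0  0  1  1  1  1  1  1  2  0  0
The P-positions (g = 0) in 0..14 are 0, 1, 2, 3, 4, 5, 13, 14.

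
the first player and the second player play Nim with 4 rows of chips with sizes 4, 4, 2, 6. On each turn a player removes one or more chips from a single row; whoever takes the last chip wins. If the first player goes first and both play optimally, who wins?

Nim-sum: 4 ⊕ 4 ⊕ 2 ⊕ 6 = 4.
The nim-sum is 4 ≠ 0, so this is an N-position: the player to move can win; the first player has a winning move.

the first player wins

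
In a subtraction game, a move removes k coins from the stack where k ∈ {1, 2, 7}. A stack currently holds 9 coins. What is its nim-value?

0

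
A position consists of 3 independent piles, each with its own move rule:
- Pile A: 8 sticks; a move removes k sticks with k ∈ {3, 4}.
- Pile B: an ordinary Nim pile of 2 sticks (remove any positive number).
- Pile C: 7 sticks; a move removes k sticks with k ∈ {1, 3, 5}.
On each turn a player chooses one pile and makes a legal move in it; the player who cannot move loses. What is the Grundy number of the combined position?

3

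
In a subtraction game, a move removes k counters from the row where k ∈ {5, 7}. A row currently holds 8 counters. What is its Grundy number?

Build the Grundy sequence with g(k) = mex{g(k−s) : s ∈ {5, 7}, s ≤ k}:
g(0) = mex{} = 0
g(1) = mex{} = 0
g(2) = mex{} = 0
g(3) = mex{} = 0
g(4) = mex{} = 0
g(5) = mex{0} = 1
g(6) = mex{0} = 1
g(7) = mex{0} = 1
g(8) = mex{0} = 1
So g(8) = 1.

1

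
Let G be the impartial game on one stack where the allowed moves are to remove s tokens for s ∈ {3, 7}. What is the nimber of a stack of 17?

Compute g(0), g(1), … for moves {3, 7}:
k:     0  1  2  3  4  5  6  7  8  9 10 11 12 13 14 15 16 17
g(k):  0  0  0  1  1  1  0  2  2  1  0  0  0  1  1  1  0  2
So g(17) = 2.

2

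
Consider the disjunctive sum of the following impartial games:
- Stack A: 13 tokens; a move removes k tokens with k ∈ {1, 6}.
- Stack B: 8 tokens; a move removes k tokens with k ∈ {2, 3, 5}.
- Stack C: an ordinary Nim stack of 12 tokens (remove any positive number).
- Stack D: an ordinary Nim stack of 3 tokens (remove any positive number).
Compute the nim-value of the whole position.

Grundy values for stack A (subtraction set {1, 6}):
k:     0  1  2  3  4  5  6  7  8  9 10 11 12 13
g(k):  0  1  0  1  0  1  2  0  1  0  1  0  1  2
So g(13) = 2.
Grundy values for stack B (subtraction set {2, 3, 5}):
g(0) = mex{} = 0
g(1) = mex{} = 0
g(2) = mex{0} = 1
g(3) = mex{0} = 1
g(4) = mex{0,1} = 2
g(5) = mex{0,1} = 2
g(6) = mex{0,1,2} = 3
g(7) = mex{1,2} = 0
g(8) = mex{1,2,3} = 0
So g(8) = 0.
Stack C is a plain Nim stack of size 12, so its Grundy value is 12.
Stack D is a plain Nim stack of size 3, so its Grundy value is 3.
The value of a disjunctive sum is the nim-sum of the parts.
Combined value = 2 ⊕ 0 ⊕ 12 ⊕ 3 = 13.

13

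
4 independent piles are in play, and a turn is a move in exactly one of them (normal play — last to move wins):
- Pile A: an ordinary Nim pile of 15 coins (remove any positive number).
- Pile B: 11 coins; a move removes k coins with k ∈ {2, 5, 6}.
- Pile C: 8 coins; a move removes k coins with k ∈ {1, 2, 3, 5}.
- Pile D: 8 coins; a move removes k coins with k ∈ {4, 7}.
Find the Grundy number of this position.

13

Pile A is a plain Nim pile of size 15, so its Grundy value is 15.
For pile B, compute g(0), g(1), … with moves {2, 5, 6}:
k:     0  1  2  3  4  5  6  7  8  9 10 11
g(k):  0  0  1  1  0  2  1  3  0  2  1  0
So g(11) = 0.
Build the Grundy sequence for pile C with g(k) = mex{g(k−s) : s ∈ {1, 2, 3, 5}, s ≤ k}:
k:     0  1  2  3  4  5  6  7  8
g(k):  0  1  2  3  0  1  2  3  0
So g(8) = 0.
Build the Grundy sequence for pile D with g(k) = mex{g(k−s) : s ∈ {4, 7}, s ≤ k}:
g(0) = mex{} = 0
g(1) = mex{} = 0
g(2) = mex{} = 0
g(3) = mex{} = 0
g(4) = mex{0} = 1
g(5) = mex{0} = 1
g(6) = mex{0} = 1
g(7) = mex{0} = 1
g(8) = mex{0,1} = 2
So g(8) = 2.
By the Sprague-Grundy theorem, the Grundy value of a sum of independent games is the XOR of the component values.
Combined value = 15 ⊕ 0 ⊕ 0 ⊕ 2 = 13.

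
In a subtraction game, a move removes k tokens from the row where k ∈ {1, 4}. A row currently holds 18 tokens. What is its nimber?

Compute g(0), g(1), … for moves {1, 4}:
k:     0  1  2  3  4  5  6  7  8  9 10 11 12 13 14 15 16 17 18
g(k):  0  1  0  1  2  0  1  0  1  2  0  1  0  1  2  0  1  0  1
So g(18) = 1.

1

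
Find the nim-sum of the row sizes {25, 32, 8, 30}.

47

Nim-sum: 25 ^ 32 ^ 8 ^ 30 = 47.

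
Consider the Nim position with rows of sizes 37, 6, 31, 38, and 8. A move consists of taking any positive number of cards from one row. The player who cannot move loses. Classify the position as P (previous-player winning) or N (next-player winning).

N-position

Write each in binary and XOR column by column:
  100101  (37)
  000110  (6)
  011111  (31)
  100110  (38)
  001000  (8)
  ------
  010010  (18)
The nim-sum is 18 ≠ 0, so this is an N-position: the player to move can win.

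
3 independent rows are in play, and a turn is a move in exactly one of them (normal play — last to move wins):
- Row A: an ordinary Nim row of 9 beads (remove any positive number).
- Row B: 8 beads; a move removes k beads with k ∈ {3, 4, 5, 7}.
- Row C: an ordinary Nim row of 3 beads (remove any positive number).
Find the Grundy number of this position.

8

Row A is a plain Nim row of size 9, so its Grundy value is 9.
Build the Grundy sequence for row B with g(k) = mex{g(k−s) : s ∈ {3, 4, 5, 7}, s ≤ k}:
g(0) = mex{} = 0
g(1) = mex{} = 0
g(2) = mex{} = 0
g(3) = mex{0} = 1
g(4) = mex{0} = 1
g(5) = mex{0} = 1
g(6) = mex{0,1} = 2
g(7) = mex{0,1} = 2
g(8) = mex{0,1} = 2
So g(8) = 2.
Row C is a plain Nim row of size 3, so its Grundy value is 3.
The value of a disjunctive sum is the nim-sum of the parts.
Combined value = 9 ⊕ 2 ⊕ 3 = 8.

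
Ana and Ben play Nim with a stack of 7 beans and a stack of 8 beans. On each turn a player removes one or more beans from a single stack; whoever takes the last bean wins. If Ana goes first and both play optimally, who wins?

Write each in binary and XOR column by column:
  0111  (7)
  1000  (8)
  ----
  1111  (15)
The nim-sum is 15 ≠ 0, so this is an N-position: the player to move can win; Ana has a winning move.

Ana wins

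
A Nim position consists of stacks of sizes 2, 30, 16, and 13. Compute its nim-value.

1

Write each in binary and XOR column by column:
  00010  (2)
  11110  (30)
  10000  (16)
  01101  (13)
  -----
  00001  (1)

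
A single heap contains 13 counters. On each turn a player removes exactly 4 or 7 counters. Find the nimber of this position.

0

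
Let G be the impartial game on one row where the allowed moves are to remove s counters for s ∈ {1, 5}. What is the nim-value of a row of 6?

Compute g(0), g(1), … for moves {1, 5}:
g(0) = mex{} = 0
g(1) = mex{0} = 1
g(2) = mex{1} = 0
g(3) = mex{0} = 1
g(4) = mex{1} = 0
g(5) = mex{0} = 1
g(6) = mex{1} = 0
So g(6) = 0.

0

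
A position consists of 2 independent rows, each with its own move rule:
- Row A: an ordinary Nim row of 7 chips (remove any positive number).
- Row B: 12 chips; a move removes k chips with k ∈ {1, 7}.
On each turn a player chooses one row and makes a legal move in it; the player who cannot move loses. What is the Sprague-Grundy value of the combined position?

Row A is a plain Nim row of size 7, so its Grundy value is 7.
For row B, compute g(0), g(1), … with moves {1, 7}:
k:     0  1  2  3  4  5  6  7  8  9 10 11 12
g(k):  0  1  0  1  0  1  0  1  0  1  0  1  0
So g(12) = 0.
By the Sprague-Grundy theorem, the Grundy value of a sum of independent games is the XOR of the component values.
Combined value = 7 ⊕ 0 = 7.

7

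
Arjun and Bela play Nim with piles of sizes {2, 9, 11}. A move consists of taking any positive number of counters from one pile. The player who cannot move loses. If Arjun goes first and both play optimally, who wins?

Compute the nim-sum pairwise:
2 ⊕ 9 = 11
11 ⊕ 11 = 0
The nim-sum is 0, so this is a P-position: the player to move is in a losing position under optimal play; Arjun is about to move from it and so loses — Bela wins.

Bela wins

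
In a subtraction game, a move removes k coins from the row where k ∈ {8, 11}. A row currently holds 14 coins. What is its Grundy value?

1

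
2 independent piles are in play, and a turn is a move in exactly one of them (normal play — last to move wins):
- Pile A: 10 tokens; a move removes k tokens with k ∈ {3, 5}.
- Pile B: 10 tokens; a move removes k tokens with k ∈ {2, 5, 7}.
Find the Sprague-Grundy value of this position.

0

For pile A, compute g(0), g(1), … with moves {3, 5}:
g(0) = mex{} = 0
g(1) = mex{} = 0
g(2) = mex{} = 0
g(3) = mex{0} = 1
g(4) = mex{0} = 1
g(5) = mex{0} = 1
g(6) = mex{0,1} = 2
g(7) = mex{0,1} = 2
g(8) = mex{1} = 0
g(9) = mex{1,2} = 0
g(10) = mex{1,2} = 0
So g(10) = 0.
Grundy values for pile B (subtraction set {2, 5, 7}):
g(0) = mex{} = 0
g(1) = mex{} = 0
g(2) = mex{0} = 1
g(3) = mex{0} = 1
g(4) = mex{1} = 0
g(5) = mex{0,1} = 2
g(6) = mex{0} = 1
g(7) = mex{0,1,2} = 3
g(8) = mex{0,1} = 2
g(9) = mex{0,1,3} = 2
g(10) = mex{1,2} = 0
So g(10) = 0.
The value of a disjunctive sum is the nim-sum of the parts.
Combined value = 0 ⊕ 0 = 0.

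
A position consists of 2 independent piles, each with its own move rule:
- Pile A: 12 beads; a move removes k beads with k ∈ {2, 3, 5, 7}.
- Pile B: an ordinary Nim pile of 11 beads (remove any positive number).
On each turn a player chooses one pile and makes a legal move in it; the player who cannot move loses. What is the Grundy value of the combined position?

10

Build the Grundy sequence for pile A with g(k) = mex{g(k−s) : s ∈ {2, 3, 5, 7}, s ≤ k}:
k:     0  1  2  3  4  5  6  7  8  9 10 11 12
g(k):  0  0  1  1  2  2  3  3  4  0  0  1  1
So g(12) = 1.
Pile B is a plain Nim pile of size 11, so its Grundy value is 11.
By the Sprague-Grundy theorem, the Grundy value of a sum of independent games is the XOR of the component values.
Combined value = 1 XOR 11 = 10.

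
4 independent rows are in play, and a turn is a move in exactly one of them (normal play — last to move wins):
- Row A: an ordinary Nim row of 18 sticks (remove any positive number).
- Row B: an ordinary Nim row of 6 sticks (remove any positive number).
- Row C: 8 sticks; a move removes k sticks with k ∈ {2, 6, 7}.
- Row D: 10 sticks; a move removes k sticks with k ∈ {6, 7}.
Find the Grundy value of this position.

23

Row A is a plain Nim row of size 18, so its Grundy value is 18.
Row B is a plain Nim row of size 6, so its Grundy value is 6.
Grundy values for row C (subtraction set {2, 6, 7}):
g(0) = mex{} = 0
g(1) = mex{} = 0
g(2) = mex{0} = 1
g(3) = mex{0} = 1
g(4) = mex{1} = 0
g(5) = mex{1} = 0
g(6) = mex{0} = 1
g(7) = mex{0} = 1
g(8) = mex{0,1} = 2
So g(8) = 2.
For row D, compute g(0), g(1), … with moves {6, 7}:
g(0) = mex{} = 0
g(1) = mex{} = 0
g(2) = mex{} = 0
g(3) = mex{} = 0
g(4) = mex{} = 0
g(5) = mex{} = 0
g(6) = mex{0} = 1
g(7) = mex{0} = 1
g(8) = mex{0} = 1
g(9) = mex{0} = 1
g(10) = mex{0} = 1
So g(10) = 1.
By the Sprague-Grundy theorem, the Grundy value of a sum of independent games is the XOR of the component values.
Combined value = 18 XOR 6 XOR 2 XOR 1 = 23.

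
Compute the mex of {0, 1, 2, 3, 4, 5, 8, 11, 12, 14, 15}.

The values 0, 1, 2, 3, 4, 5 are all present; 6 is the first non-negative integer missing from the set.

6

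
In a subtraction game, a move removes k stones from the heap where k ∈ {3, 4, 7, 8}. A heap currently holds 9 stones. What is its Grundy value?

Compute g(0), g(1), … for moves {3, 4, 7, 8}:
g(0) = mex{} = 0
g(1) = mex{} = 0
g(2) = mex{} = 0
g(3) = mex{0} = 1
g(4) = mex{0} = 1
g(5) = mex{0} = 1
g(6) = mex{0,1} = 2
g(7) = mex{0,1} = 2
g(8) = mex{0,1} = 2
g(9) = mex{0,1,2} = 3
So g(9) = 3.

3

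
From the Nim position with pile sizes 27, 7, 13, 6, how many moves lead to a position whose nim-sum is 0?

1

Bitwise XOR of the heap sizes:
  11011  (27)
  00111  (7)
  01101  (13)
  00110  (6)
  -----
  10111  (23)
The overall nim-sum is X = 23. A pile of size p has a winning move iff p XOR X < p (reduce it to p XOR X).
  27: 27 XOR 23 = 12 < 27 — winning move (to 12).
  7: 7 XOR 23 = 16 ≥ 7 — no move.
  13: 13 XOR 23 = 26 ≥ 13 — no move.
  6: 6 XOR 23 = 17 ≥ 6 — no move.
That gives 1 winning move.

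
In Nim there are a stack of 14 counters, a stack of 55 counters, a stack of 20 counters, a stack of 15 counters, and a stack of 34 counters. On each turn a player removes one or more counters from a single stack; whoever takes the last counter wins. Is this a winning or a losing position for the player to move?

Losing position

Compute the nim-sum pairwise:
14 ⊕ 55 = 57
57 ⊕ 20 = 45
45 ⊕ 15 = 34
34 ⊕ 34 = 0
The nim-sum is 0, so this is a P-position: the player to move is in a losing position under optimal play.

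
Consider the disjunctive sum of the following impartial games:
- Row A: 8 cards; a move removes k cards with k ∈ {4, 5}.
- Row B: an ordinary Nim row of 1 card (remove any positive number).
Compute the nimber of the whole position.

Build the Grundy sequence for row A with g(k) = mex{g(k−s) : s ∈ {4, 5}, s ≤ k}:
g(0) = mex{} = 0
g(1) = mex{} = 0
g(2) = mex{} = 0
g(3) = mex{} = 0
g(4) = mex{0} = 1
g(5) = mex{0} = 1
g(6) = mex{0} = 1
g(7) = mex{0} = 1
g(8) = mex{0,1} = 2
So g(8) = 2.
Row B is a plain Nim row of size 1, so its Grundy value is 1.
The value of a disjunctive sum is the nim-sum of the parts.
Combined value = 2 XOR 1 = 3.

3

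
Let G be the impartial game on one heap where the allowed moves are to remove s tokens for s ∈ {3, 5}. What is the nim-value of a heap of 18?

Grundy values for subtraction set {3, 5}:
k:     0  1  2  3  4  5  6  7  8  9 10 11 12 13 14 15 16 17 18
g(k):  0  0  0  1  1  1  2  2  0  0  0  1  1  1  2  2  0  0  0
So g(18) = 0.

0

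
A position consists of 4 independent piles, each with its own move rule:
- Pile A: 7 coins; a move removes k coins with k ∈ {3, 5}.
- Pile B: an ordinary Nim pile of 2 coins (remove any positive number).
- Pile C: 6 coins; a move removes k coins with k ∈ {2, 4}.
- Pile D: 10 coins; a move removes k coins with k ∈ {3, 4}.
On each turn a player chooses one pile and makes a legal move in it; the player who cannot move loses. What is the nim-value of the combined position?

Grundy values for pile A (subtraction set {3, 5}):
k:     0  1  2  3  4  5  6  7
g(k):  0  0  0  1  1  1  2  2
So g(7) = 2.
Pile B is a plain Nim pile of size 2, so its Grundy value is 2.
Grundy values for pile C (subtraction set {2, 4}):
k:     0  1  2  3  4  5  6
g(k):  0  0  1  1  2  2  0
So g(6) = 0.
Build the Grundy sequence for pile D with g(k) = mex{g(k−s) : s ∈ {3, 4}, s ≤ k}:
k:     0  1  2  3  4  5  6  7  8  9 10
g(k):  0  0  0  1  1  1  2  0  0  0  1
So g(10) = 1.
By the Sprague-Grundy theorem, the Grundy value of a sum of independent games is the XOR of the component values.
Combined value = 2 ⊕ 2 ⊕ 0 ⊕ 1 = 1.

1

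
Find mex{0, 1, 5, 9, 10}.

The values 0, 1 are all present; 2 is the first non-negative integer missing from the set.

2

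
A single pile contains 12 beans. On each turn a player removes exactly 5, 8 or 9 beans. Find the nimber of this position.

2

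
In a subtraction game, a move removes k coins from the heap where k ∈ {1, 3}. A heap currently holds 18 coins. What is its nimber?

0

Grundy values for subtraction set {1, 3}:
k:     0  1  2  3  4  5  6  7  8  9 10 11 12 13 14 15 16 17 18
g(k):  0  1  0  1  0  1  0  1  0  1  0  1  0  1  0  1  0  1  0
So g(18) = 0.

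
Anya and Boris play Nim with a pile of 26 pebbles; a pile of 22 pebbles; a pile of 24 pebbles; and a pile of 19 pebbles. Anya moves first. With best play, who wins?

Nim-sum: 26 ⊕ 22 ⊕ 24 ⊕ 19 = 7.
The nim-sum is 7 ≠ 0, so this is an N-position: the player to move can win; Anya has a winning move.

Anya wins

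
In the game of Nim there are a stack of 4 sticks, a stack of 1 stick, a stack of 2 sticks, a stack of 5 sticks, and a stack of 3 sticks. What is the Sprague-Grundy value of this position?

1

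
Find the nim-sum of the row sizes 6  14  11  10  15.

Nim-sum: 6 ⊕ 14 ⊕ 11 ⊕ 10 ⊕ 15 = 6.

6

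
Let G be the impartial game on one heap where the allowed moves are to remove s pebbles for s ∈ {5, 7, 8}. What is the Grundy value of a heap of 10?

Compute g(0), g(1), … for moves {5, 7, 8}:
g(0) = mex{} = 0
g(1) = mex{} = 0
g(2) = mex{} = 0
g(3) = mex{} = 0
g(4) = mex{} = 0
g(5) = mex{0} = 1
g(6) = mex{0} = 1
g(7) = mex{0} = 1
g(8) = mex{0} = 1
g(9) = mex{0} = 1
g(10) = mex{0,1} = 2
So g(10) = 2.

2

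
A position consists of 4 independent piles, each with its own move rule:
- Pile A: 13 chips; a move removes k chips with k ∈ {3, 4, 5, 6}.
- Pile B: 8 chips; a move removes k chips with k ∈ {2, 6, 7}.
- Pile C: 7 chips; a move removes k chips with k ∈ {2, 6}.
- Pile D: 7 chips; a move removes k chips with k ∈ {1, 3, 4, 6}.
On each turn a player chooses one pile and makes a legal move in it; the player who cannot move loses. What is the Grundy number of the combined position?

2

Build the Grundy sequence for pile A with g(k) = mex{g(k−s) : s ∈ {3, 4, 5, 6}, s ≤ k}:
g(0) = mex{} = 0
g(1) = mex{} = 0
g(2) = mex{} = 0
g(3) = mex{0} = 1
g(4) = mex{0} = 1
g(5) = mex{0} = 1
g(6) = mex{0,1} = 2
g(7) = mex{0,1} = 2
g(8) = mex{0,1} = 2
g(9) = mex{1,2} = 0
g(10) = mex{1,2} = 0
g(11) = mex{1,2} = 0
g(12) = mex{0,2} = 1
g(13) = mex{0,2} = 1
So g(13) = 1.
Build the Grundy sequence for pile B with g(k) = mex{g(k−s) : s ∈ {2, 6, 7}, s ≤ k}:
g(0) = mex{} = 0
g(1) = mex{} = 0
g(2) = mex{0} = 1
g(3) = mex{0} = 1
g(4) = mex{1} = 0
g(5) = mex{1} = 0
g(6) = mex{0} = 1
g(7) = mex{0} = 1
g(8) = mex{0,1} = 2
So g(8) = 2.
Grundy values for pile C (subtraction set {2, 6}):
g(0) = mex{} = 0
g(1) = mex{} = 0
g(2) = mex{0} = 1
g(3) = mex{0} = 1
g(4) = mex{1} = 0
g(5) = mex{1} = 0
g(6) = mex{0} = 1
g(7) = mex{0} = 1
So g(7) = 1.
For pile D, compute g(0), g(1), … with moves {1, 3, 4, 6}:
k:     0  1  2  3  4  5  6  7
g(k):  0  1  0  1  2  3  2  0
So g(7) = 0.
The value of a disjunctive sum is the nim-sum of the parts.
Combined value = 1 ⊕ 2 ⊕ 1 ⊕ 0 = 2.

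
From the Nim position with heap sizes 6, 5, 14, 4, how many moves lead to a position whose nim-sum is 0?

1

Nim-sum: 6 ⊕ 5 ⊕ 14 ⊕ 4 = 9.
The overall nim-sum is X = 9. A heap of size p has a winning move iff p XOR X < p (reduce it to p XOR X).
  6: 6 XOR 9 = 15 ≥ 6 — no move.
  5: 5 XOR 9 = 12 ≥ 5 — no move.
  14: 14 XOR 9 = 7 < 14 — winning move (to 7).
  4: 4 XOR 9 = 13 ≥ 4 — no move.
That gives 1 winning move.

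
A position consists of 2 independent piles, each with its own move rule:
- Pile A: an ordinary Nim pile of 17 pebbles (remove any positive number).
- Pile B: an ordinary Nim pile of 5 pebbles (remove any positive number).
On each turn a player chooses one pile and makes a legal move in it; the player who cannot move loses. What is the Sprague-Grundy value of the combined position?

20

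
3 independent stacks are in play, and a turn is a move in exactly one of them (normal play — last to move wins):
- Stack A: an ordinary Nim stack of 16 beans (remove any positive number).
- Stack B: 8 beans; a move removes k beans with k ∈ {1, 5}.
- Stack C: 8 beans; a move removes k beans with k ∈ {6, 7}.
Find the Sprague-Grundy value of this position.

Stack A is a plain Nim stack of size 16, so its Grundy value is 16.
Grundy values for stack B (subtraction set {1, 5}):
g(0) = mex{} = 0
g(1) = mex{0} = 1
g(2) = mex{1} = 0
g(3) = mex{0} = 1
g(4) = mex{1} = 0
g(5) = mex{0} = 1
g(6) = mex{1} = 0
g(7) = mex{0} = 1
g(8) = mex{1} = 0
So g(8) = 0.
For stack C, compute g(0), g(1), … with moves {6, 7}:
g(0) = mex{} = 0
g(1) = mex{} = 0
g(2) = mex{} = 0
g(3) = mex{} = 0
g(4) = mex{} = 0
g(5) = mex{} = 0
g(6) = mex{0} = 1
g(7) = mex{0} = 1
g(8) = mex{0} = 1
So g(8) = 1.
By the Sprague-Grundy theorem, the Grundy value of a sum of independent games is the XOR of the component values.
Combined value = 16 ⊕ 0 ⊕ 1 = 17.

17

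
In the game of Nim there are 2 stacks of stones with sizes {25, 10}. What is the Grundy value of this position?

Write each in binary and XOR column by column:
  11001  (25)
  01010  (10)
  -----
  10011  (19)

19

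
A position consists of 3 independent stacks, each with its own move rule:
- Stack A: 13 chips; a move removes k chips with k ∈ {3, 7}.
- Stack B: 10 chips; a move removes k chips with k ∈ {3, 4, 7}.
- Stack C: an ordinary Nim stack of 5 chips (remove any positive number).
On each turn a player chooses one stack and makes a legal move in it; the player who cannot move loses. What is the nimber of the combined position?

Build the Grundy sequence for stack A with g(k) = mex{g(k−s) : s ∈ {3, 7}, s ≤ k}:
k:     0  1  2  3  4  5  6  7  8  9 10 11 12 13
g(k):  0  0  0  1  1  1  0  2  2  1  0  0  0  1
So g(13) = 1.
Grundy values for stack B (subtraction set {3, 4, 7}):
k:     0  1  2  3  4  5  6  7  8  9 10
g(k):  0  0  0  1  1  1  2  2  2  3  0
So g(10) = 0.
Stack C is a plain Nim stack of size 5, so its Grundy value is 5.
By the Sprague-Grundy theorem, the Grundy value of a sum of independent games is the XOR of the component values.
Combined value = 1 ⊕ 0 ⊕ 5 = 4.

4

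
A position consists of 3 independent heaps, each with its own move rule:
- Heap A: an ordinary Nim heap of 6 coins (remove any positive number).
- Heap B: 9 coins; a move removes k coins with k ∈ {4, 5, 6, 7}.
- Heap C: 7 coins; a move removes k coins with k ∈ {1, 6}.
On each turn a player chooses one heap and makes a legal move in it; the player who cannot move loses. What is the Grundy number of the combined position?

Heap A is a plain Nim heap of size 6, so its Grundy value is 6.
Grundy values for heap B (subtraction set {4, 5, 6, 7}):
g(0) = mex{} = 0
g(1) = mex{} = 0
g(2) = mex{} = 0
g(3) = mex{} = 0
g(4) = mex{0} = 1
g(5) = mex{0} = 1
g(6) = mex{0} = 1
g(7) = mex{0} = 1
g(8) = mex{0,1} = 2
g(9) = mex{0,1} = 2
So g(9) = 2.
Grundy values for heap C (subtraction set {1, 6}):
k:     0  1  2  3  4  5  6  7
g(k):  0  1  0  1  0  1  2  0
So g(7) = 0.
The value of a disjunctive sum is the nim-sum of the parts.
Combined value = 6 ⊕ 2 ⊕ 0 = 4.

4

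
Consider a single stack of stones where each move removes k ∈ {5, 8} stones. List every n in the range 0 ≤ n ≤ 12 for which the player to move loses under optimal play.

Build the Grundy sequence with g(k) = mex{g(k−s) : s ∈ {5, 8}, s ≤ k}:
g(0) = mex{} = 0
g(1) = mex{} = 0
g(2) = mex{} = 0
g(3) = mex{} = 0
g(4) = mex{} = 0
g(5) = mex{0} = 1
g(6) = mex{0} = 1
g(7) = mex{0} = 1
g(8) = mex{0} = 1
g(9) = mex{0} = 1
g(10) = mex{0,1} = 2
g(11) = mex{0,1} = 2
g(12) = mex{0,1} = 2
The P-positions (g = 0) in 0..12 are 0, 1, 2, 3, 4.

0, 1, 2, 3, 4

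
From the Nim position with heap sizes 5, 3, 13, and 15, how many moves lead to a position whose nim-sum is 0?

Compute the nim-sum pairwise:
5 XOR 3 = 6
6 XOR 13 = 11
11 XOR 15 = 4
The overall nim-sum is X = 4. A heap of size p has a winning move iff p XOR X < p (reduce it to p XOR X).
  5: 5 XOR 4 = 1 < 5 — winning move (to 1).
  3: 3 XOR 4 = 7 ≥ 3 — no move.
  13: 13 XOR 4 = 9 < 13 — winning move (to 9).
  15: 15 XOR 4 = 11 < 15 — winning move (to 11).
That gives 3 winning moves.

3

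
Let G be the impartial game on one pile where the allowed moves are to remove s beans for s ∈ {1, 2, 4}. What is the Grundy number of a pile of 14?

Grundy values for subtraction set {1, 2, 4}:
k:     0  1  2  3  4  5  6  7  8  9 10 11 12 13 14
g(k):  0  1  2  0  1  2  0  1  2  0  1  2  0  1  2
So g(14) = 2.

2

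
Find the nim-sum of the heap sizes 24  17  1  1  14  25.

30

Bitwise XOR of the heap sizes:
  11000  (24)
  10001  (17)
  00001  (1)
  00001  (1)
  01110  (14)
  11001  (25)
  -----
  11110  (30)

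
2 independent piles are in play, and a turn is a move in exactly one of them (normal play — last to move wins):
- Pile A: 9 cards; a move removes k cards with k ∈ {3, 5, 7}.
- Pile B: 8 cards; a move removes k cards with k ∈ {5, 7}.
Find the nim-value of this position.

2

Grundy values for pile A (subtraction set {3, 5, 7}):
g(0) = mex{} = 0
g(1) = mex{} = 0
g(2) = mex{} = 0
g(3) = mex{0} = 1
g(4) = mex{0} = 1
g(5) = mex{0} = 1
g(6) = mex{0,1} = 2
g(7) = mex{0,1} = 2
g(8) = mex{0,1} = 2
g(9) = mex{0,1,2} = 3
So g(9) = 3.
Build the Grundy sequence for pile B with g(k) = mex{g(k−s) : s ∈ {5, 7}, s ≤ k}:
g(0) = mex{} = 0
g(1) = mex{} = 0
g(2) = mex{} = 0
g(3) = mex{} = 0
g(4) = mex{} = 0
g(5) = mex{0} = 1
g(6) = mex{0} = 1
g(7) = mex{0} = 1
g(8) = mex{0} = 1
So g(8) = 1.
By the Sprague-Grundy theorem, the Grundy value of a sum of independent games is the XOR of the component values.
Combined value = 3 XOR 1 = 2.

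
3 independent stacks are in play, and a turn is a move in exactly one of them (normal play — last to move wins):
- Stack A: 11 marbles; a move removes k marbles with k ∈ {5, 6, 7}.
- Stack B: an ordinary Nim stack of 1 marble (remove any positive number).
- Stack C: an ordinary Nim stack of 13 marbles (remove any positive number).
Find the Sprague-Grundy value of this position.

Grundy values for stack A (subtraction set {5, 6, 7}):
g(0) = mex{} = 0
g(1) = mex{} = 0
g(2) = mex{} = 0
g(3) = mex{} = 0
g(4) = mex{} = 0
g(5) = mex{0} = 1
g(6) = mex{0} = 1
g(7) = mex{0} = 1
g(8) = mex{0} = 1
g(9) = mex{0} = 1
g(10) = mex{0,1} = 2
g(11) = mex{0,1} = 2
So g(11) = 2.
Stack B is a plain Nim stack of size 1, so its Grundy value is 1.
Stack C is a plain Nim stack of size 13, so its Grundy value is 13.
The value of a disjunctive sum is the nim-sum of the parts.
Combined value = 2 ⊕ 1 ⊕ 13 = 14.

14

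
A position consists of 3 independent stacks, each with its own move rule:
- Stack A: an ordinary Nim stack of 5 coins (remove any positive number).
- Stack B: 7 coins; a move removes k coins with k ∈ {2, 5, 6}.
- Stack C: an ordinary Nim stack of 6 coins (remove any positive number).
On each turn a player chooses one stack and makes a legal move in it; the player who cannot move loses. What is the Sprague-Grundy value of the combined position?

0

Stack A is a plain Nim stack of size 5, so its Grundy value is 5.
For stack B, compute g(0), g(1), … with moves {2, 5, 6}:
k:     0  1  2  3  4  5  6  7
g(k):  0  0  1  1  0  2  1  3
So g(7) = 3.
Stack C is a plain Nim stack of size 6, so its Grundy value is 6.
By the Sprague-Grundy theorem, the Grundy value of a sum of independent games is the XOR of the component values.
Combined value = 5 ⊕ 3 ⊕ 6 = 0.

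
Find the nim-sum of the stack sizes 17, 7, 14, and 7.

Compute the nim-sum pairwise:
17 XOR 7 = 22
22 XOR 14 = 24
24 XOR 7 = 31

31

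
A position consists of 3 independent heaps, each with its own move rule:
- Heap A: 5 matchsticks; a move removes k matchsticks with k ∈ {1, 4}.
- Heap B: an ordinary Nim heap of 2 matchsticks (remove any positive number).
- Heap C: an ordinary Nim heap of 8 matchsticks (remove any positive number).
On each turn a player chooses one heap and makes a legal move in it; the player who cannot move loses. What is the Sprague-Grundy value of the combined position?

10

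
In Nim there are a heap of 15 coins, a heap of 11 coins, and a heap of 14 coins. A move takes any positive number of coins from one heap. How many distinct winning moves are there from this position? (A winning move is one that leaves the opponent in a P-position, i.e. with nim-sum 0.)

3

In binary:
  1111  (15)
  1011  (11)
  1110  (14)
  ----
  1010  (10)
The overall nim-sum is X = 10. A heap of size p has a winning move iff p XOR X < p (reduce it to p XOR X).
  15: 15 XOR 10 = 5 < 15 — winning move (to 5).
  11: 11 XOR 10 = 1 < 11 — winning move (to 1).
  14: 14 XOR 10 = 4 < 14 — winning move (to 4).
That gives 3 winning moves.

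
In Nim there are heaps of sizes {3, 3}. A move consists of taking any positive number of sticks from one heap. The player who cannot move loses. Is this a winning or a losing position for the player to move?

Losing position

Bitwise XOR of the heap sizes:
  11  (3)
  11  (3)
  --
  00  (0)
The nim-sum is 0, so this is a P-position: the player to move is in a losing position under optimal play.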